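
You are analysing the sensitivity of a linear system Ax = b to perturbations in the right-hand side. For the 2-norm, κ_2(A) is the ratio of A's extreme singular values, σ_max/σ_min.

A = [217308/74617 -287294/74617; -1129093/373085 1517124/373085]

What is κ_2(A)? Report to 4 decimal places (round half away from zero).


AᵀA = [2919643489/165508225 -3892694652/165508225; -3892694652/165508225 5190382036/165508225]; tr = 324401021/6620329, det = 240100/6620329
solving λ² − 324401021/6620329·λ + 240100/6620329 = 0 gives λ = 49, 4900/6620329
κ_2(A) = √(λ_max/λ_min) = √(49 / (4900/6620329)) = 257.3000

257.3000


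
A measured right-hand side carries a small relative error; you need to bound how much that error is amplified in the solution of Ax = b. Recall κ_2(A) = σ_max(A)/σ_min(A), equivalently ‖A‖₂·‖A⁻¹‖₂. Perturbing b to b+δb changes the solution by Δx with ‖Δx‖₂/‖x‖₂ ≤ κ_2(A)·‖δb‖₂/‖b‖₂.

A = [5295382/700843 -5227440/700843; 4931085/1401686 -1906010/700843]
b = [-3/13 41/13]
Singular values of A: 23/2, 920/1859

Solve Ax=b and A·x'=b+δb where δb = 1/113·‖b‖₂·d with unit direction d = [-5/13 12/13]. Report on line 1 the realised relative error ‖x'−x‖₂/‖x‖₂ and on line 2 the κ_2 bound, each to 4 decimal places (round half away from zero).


0.0093
0.2056

largest singular value 23/2, smallest 920/1859
condition number: (23/2) ÷ (920/1859) = 23.2375
bound on ‖Δx‖/‖x‖: κ·ε = 23.2375·1/113 = 0.2056
solve Ax = b  →  x = [4.2436 4.3297]
‖b‖ = 3.1623, ‖x‖ = 6.0626
δb = ε·‖b‖·d = [-0.0108 0.0258]; solving A·Δx = δb gives ‖Δx‖ = 0.0565
realised ‖Δx‖/‖x‖ = 0.0093
so the bound overstates the realised error by a factor of ≈ 22.0473 (computed from the unrounded values)


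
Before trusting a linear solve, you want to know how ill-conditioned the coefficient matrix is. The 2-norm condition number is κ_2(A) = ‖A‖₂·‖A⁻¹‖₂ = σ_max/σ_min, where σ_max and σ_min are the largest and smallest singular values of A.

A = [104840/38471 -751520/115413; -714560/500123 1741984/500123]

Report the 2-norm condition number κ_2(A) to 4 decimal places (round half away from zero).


form AᵀA = [8194280000/865477561 -58995354880/2596432683; -58995354880/2596432683 424770881536/7789298049] with trace 2949818944/46090521 and determinant 1638400/46090521
λ_max, λ_min = (2949818944/46090521 ± √8701129743542849536/2124336126051441)/2 = 64, 25600/46090521
κ = σ_max/σ_min = 8/(160/6789) = 339.4500

339.4500


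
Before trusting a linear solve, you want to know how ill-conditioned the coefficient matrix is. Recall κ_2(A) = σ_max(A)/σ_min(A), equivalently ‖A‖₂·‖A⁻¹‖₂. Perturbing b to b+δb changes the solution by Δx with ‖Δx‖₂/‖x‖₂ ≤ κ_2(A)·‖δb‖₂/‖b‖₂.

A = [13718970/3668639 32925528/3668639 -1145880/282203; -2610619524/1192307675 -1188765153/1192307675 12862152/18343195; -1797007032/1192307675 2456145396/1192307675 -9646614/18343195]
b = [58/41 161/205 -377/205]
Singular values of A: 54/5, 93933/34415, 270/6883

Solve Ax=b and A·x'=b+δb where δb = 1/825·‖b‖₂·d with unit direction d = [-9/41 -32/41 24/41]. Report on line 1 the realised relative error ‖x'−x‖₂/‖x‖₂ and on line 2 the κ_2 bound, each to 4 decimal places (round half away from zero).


from the listed singular values, σ₁ = 54/5, σ_n = 270/6883
κ_2(A) = (54/5) / (270/6883) = 275.3200
worst-case relative error ≤ 275.3200 × 1/825 = 0.3337
solve Ax = b  →  x = [-7.1711 -18.1633 -47.0989]
2-norm of b is 2.4495; of x, 50.9866
with δb = [-0.0007 -0.0023 0.0017], A·Δx = δb → ‖Δx‖ = 0.0757
dividing the unrounded norms, ‖Δx‖/‖x‖ = 0.0015
so the bound overstates the realised error by a factor of ≈ 224.8040 (computed from the unrounded values)

0.0015
0.3337


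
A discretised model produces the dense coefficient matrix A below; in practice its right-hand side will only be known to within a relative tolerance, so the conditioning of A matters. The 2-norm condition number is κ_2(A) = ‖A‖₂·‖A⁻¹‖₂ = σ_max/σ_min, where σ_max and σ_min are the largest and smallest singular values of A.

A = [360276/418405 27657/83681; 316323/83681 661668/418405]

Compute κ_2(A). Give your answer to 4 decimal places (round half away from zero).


AᵀA = [120409317/8010925 10033632/1602185; 10033632/1602185 20909133/8010925]; tr = 434826/24649, det = 194481/15405625
char-poly roots: 441/25 and 441/616225
so κ_2 = √((441/25) / (441/616225)) = 157.0000

157.0000


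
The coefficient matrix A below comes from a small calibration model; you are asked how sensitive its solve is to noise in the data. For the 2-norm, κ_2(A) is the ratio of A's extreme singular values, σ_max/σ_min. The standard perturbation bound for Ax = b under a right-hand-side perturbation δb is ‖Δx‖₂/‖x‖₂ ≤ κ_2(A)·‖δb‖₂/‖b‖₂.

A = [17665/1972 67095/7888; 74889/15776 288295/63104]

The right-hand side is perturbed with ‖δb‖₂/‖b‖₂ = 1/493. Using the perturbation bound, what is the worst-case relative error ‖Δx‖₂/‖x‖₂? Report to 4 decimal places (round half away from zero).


M = AᵀA = [88511089/861184 337180095/3444736; 337180095/3444736 1284516625/13778944]. tr(M)=3211289/16384, det(M)=1225/4096
char-poly roots: 196 and 25/16384
so κ_2 = √(196 / (25/16384)) = 358.4000
κ_2(A)·‖δb‖/‖b‖ = 0.7270

0.7270


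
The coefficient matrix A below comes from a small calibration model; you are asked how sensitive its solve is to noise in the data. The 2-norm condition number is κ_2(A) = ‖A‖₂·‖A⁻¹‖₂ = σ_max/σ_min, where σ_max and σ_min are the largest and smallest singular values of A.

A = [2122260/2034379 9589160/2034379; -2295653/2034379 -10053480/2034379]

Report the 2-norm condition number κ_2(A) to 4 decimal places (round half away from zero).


299.4250

M = AᵀA = [11621890849/4921162801 51640894440/4921162801; 51640894440/4921162801 229517776000/4921162801]. tr(M)=143450129/2927521, det(M)=78400/2927521
char-poly roots: 49 and 1600/2927521
σ_max=√49=7, σ_min=√(1600/2927521)=(40/1711) → κ = 299.4250


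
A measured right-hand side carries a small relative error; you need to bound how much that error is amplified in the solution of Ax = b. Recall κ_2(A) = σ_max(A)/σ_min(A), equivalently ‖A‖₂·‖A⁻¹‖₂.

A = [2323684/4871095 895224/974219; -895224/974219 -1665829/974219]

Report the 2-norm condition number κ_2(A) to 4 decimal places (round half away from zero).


168.5500

AᵀA = [88010925904/82102306225 32998851864/16420461245; 32998851864/16420461245 12375128953/3284092249]; tr = 1375048961/284091025, det = 234256/284091025
char-poly roots: 121/25 and 1936/11363641
κ = σ_max/σ_min = (11/5)/(44/3371) = 168.5500


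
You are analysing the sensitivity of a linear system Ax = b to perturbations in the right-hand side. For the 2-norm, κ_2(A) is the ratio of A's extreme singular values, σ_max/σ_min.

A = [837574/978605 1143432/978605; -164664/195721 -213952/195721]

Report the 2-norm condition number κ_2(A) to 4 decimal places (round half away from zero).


M = AᵀA = [1640173636/1138725025 2186044848/1138725025; 2186044848/1138725025 2915366464/1138725025]. tr(M)=182221604/45549001, det(M)=102400/45549001
λ_max, λ_min = (182221604/45549001 ± √33186056093523216/2074711492098001)/2 = 4, 25600/45549001
so κ_2 = √(4 / (25600/45549001)) = 84.3625

84.3625


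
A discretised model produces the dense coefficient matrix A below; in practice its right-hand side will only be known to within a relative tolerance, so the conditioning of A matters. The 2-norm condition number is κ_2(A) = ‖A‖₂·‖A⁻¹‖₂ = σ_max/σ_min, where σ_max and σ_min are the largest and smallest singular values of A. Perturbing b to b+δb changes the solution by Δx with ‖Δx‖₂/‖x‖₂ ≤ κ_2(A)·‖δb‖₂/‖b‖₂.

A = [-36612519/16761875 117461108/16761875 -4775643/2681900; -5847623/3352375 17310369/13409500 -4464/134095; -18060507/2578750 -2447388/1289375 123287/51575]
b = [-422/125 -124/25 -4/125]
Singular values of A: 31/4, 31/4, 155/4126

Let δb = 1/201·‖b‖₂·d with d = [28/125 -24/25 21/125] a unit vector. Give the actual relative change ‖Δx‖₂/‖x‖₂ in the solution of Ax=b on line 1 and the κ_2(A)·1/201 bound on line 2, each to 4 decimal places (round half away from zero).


0.0075
1.0264

σ_max = 31/4, σ_min = 155/4126
κ_2(A) = (31/4) / (155/4126) = 206.3000
perturbation bound = 206.3000·1/201 = 1.0264
solve Ax = b  →  x = [24.8417 32.2620 98.3861]
‖b‖₂ = 6.0000 and ‖x‖₂ = 106.4790
δb = ε·‖b‖·d = [0.0067 -0.0287 0.0050]; solving A·Δx = δb gives ‖Δx‖ = 0.7946
relative error = 0.0075
so the bound overstates the realised error by a factor of ≈ 137.5354 (computed from the unrounded values)


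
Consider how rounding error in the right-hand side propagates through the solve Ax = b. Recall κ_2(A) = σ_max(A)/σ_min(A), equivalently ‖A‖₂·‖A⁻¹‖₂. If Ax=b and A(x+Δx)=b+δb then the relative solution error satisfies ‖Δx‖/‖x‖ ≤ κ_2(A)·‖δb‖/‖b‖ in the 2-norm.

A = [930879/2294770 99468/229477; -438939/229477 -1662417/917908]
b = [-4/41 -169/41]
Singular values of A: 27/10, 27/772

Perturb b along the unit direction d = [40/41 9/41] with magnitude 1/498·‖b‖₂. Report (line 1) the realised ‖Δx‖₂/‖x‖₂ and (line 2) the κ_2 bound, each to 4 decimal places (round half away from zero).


largest singular value 27/10, smallest 27/772
κ_2(A) = (27/10) / (27/772) = 77.2000
worst-case relative error ≤ 77.2000 × 1/498 = 0.1550
solve Ax = b  →  x = [20.7918 -19.6833]
‖b‖₂ = 4.1231 and ‖x‖₂ = 28.6309
δb = ε·‖b‖·d = [0.0081 0.0018]; solving A·Δx = δb gives ‖Δx‖ = 0.2367
relative error = 0.0083
tightness: 0.0083 against a bound of 0.1550 (unrounded ratio ≈ 0.0533)

0.0083
0.1550


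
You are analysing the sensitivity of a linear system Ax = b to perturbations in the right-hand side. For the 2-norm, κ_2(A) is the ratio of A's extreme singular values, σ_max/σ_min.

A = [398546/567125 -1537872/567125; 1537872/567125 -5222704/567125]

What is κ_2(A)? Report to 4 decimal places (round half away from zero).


113.4250

form AᵀA = [4038222724/514609225 -13831620768/514609225; -13831620768/514609225 47426699776/514609225] with trace 2058596900/20584369 and determinant 16000000/20584369
eigenvalues of AᵀA: λ = (tr ± √(tr²−4·det))/2 = 100, 160000/20584369
σ_max=√100=10, σ_min=√(160000/20584369)=(400/4537) → κ = 113.4250


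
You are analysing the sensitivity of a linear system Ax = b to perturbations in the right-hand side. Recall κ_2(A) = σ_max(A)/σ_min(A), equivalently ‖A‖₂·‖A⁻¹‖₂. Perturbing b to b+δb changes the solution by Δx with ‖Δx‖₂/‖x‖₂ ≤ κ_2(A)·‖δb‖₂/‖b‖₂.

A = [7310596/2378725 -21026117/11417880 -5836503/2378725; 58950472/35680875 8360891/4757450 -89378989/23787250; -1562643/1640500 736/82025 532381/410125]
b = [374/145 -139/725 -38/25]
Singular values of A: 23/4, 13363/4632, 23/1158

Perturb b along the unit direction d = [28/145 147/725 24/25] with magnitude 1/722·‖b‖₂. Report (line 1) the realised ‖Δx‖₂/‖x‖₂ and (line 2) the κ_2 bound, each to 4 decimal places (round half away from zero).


0.0042
0.4010

from the listed singular values, σ₁ = 23/4, σ_n = 23/1158
κ_2(A) = (23/4) / (23/1158) = 289.5000
bound on ‖Δx‖/‖x‖: κ·ε = 289.5000·1/722 = 0.4010
solve Ax = b  →  x = [-35.0700 -24.3048 -26.7372]
2-norm of b is 3.0000; of x, 50.3538
with δb = [0.0008 0.0008 0.0040], A·Δx = δb → ‖Δx‖ = 0.2092
dividing the unrounded norms, ‖Δx‖/‖x‖ = 0.0042
realised/bound (from unrounded values) ≈ 0.0104


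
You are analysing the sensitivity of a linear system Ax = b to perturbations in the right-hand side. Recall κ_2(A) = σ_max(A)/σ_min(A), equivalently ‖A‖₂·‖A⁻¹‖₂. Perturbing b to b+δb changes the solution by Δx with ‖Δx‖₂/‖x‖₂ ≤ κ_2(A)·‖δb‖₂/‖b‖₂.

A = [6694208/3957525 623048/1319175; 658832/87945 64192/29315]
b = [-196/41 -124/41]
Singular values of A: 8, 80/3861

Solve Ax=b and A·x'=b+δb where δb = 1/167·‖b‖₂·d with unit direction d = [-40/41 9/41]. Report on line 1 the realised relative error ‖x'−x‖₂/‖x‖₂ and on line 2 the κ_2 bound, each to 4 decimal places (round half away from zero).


σ_max = 8, σ_min = 80/3861
condition number: 8 ÷ (80/3861) = 386.1000
bound on ‖Δx‖/‖x‖: κ·ε = 386.1000·1/167 = 2.3120
solve Ax = b  →  x = [-54.5340 185.1880]
‖b‖₂ = 5.6569 and ‖x‖₂ = 193.0506
re-solving with b+δb shifts x by Δx of norm 1.6348
realised ‖Δx‖/‖x‖ = 0.0085
realised/bound (from unrounded values) ≈ 0.0037

0.0085
2.3120


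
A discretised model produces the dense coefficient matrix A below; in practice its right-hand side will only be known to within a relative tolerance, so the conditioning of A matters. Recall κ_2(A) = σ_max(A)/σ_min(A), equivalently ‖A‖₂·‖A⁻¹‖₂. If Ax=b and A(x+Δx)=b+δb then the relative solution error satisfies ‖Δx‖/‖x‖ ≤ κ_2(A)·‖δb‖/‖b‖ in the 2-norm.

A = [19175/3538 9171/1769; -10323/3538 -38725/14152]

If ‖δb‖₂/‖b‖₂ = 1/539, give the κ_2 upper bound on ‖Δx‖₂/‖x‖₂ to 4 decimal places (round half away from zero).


form AᵀA = [237122477/6258722 1806589575/50069776; 1806589575/50069776 6882489049/200279104] with trace 17206193/238144 and determinant 83521/952576
char-poly roots: 289/4 and 289/238144
κ = σ_max/σ_min = (17/2)/(17/488) = 244.0000
worst-case relative error ≤ 244.0000 × 1/539 = 0.4527

0.4527


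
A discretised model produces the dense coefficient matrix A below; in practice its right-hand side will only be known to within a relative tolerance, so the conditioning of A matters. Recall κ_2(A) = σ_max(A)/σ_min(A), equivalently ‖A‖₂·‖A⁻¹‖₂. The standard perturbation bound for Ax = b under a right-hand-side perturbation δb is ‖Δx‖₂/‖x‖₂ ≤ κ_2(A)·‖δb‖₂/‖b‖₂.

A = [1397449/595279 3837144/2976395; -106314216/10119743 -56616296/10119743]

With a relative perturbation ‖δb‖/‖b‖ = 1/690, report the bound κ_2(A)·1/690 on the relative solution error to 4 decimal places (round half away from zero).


M = AᵀA = [7059542019745/60921593329 18825261856344/304607966645; 18825261856344/304607966645 50202418873984/1523039833225]. tr(M)=784397817881/5270034025, det(M)=886133824/5270034025
char-poly roots: 3721/25 and 238144/210801361
κ = σ_max/σ_min = (61/5)/(488/14519) = 362.9750
perturbation bound = 362.9750·1/690 = 0.5261

0.5261


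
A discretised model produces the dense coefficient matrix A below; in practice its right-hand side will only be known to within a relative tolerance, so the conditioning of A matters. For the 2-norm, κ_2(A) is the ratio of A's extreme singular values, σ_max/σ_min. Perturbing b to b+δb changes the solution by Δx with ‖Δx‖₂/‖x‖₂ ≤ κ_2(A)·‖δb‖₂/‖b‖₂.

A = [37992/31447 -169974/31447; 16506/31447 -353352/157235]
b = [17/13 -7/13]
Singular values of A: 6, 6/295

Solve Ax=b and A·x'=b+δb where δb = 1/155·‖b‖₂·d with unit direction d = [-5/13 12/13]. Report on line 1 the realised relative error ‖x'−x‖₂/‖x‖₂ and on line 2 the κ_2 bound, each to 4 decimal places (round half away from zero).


σ_max = 6, σ_min = 6/295
κ_2(A) = 6 / (6/295) = 295.0000
perturbation bound = 295.0000·1/155 = 1.9032
solve Ax = b  →  x = [-47.9309 -10.9553]
‖b‖ = 1.4142, ‖x‖ = 49.1669
with δb = [-0.0035 0.0084], A·Δx = δb → ‖Δx‖ = 0.4486
relative error = 0.0091
tightness: 0.0091 against a bound of 1.9032 (unrounded ratio ≈ 0.0048)

0.0091
1.9032


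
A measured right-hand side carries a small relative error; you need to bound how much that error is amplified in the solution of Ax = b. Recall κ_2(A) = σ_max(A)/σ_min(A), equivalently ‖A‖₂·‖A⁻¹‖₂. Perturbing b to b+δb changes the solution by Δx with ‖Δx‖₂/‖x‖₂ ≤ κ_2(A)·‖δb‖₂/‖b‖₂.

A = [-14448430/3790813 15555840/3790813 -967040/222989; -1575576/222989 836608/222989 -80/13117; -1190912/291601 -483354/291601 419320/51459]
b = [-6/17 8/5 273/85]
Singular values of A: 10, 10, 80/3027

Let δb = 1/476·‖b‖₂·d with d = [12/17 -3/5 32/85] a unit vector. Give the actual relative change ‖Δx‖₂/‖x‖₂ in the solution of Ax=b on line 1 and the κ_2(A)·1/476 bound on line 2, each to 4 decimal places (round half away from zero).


0.7949
0.7949

largest singular value 10, smallest 80/3027
κ = σ_max/σ_min = 10/(80/3027) = 378.3750
κ_2(A)·‖δb‖/‖b‖ = 0.7949
solve Ax = b  →  x = [-0.2308 -0.0077 0.2769]
‖b‖₂ = 3.6056 and ‖x‖₂ = 0.3606
δb = ε·‖b‖·d = [0.0053 -0.0045 0.0029]; solving A·Δx = δb gives ‖Δx‖ = 0.2866
relative error = 0.7949
tightness: 0.7949 against a bound of 0.7949; the bound is attained (ratio 1)


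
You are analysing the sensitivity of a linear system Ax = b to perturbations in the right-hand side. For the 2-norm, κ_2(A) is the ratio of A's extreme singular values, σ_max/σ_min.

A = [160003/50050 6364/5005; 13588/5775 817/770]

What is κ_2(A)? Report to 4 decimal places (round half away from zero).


46.2000

M = AᵀA = [14208842041/901800900 98618264/15030015; 98618264/15030015 10992305/4008004]. tr(M)=49355357/2668050, det(M)=3418801/21344400
λ_max, λ_min = (49355357/2668050 ± √607847624648356/1779622700625)/2 = 1849/100, 1849/213444
κ = σ_max/σ_min = (43/10)/(43/462) = 46.2000


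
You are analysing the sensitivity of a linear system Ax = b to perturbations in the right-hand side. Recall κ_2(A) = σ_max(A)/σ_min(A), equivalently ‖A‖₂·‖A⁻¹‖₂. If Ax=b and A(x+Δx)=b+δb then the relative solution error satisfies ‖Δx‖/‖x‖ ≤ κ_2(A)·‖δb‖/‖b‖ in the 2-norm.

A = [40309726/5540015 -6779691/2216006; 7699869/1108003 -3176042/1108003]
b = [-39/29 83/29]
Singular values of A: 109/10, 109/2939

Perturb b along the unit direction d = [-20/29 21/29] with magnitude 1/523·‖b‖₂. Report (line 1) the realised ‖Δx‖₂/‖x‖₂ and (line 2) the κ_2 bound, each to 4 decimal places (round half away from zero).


0.0020
0.5620

largest singular value 109/10, smallest 109/2939
κ_2(A) = (109/10) / (109/2939) = 293.9000
worst-case relative error ≤ 293.9000 × 1/523 = 0.5620
solve Ax = b  →  x = [31.1962 74.6323]
‖b‖ = 3.1623, ‖x‖ = 80.8900
Δx = A⁻¹·δb where δb = 1/523·3.1623·d; ‖Δx‖ = 0.1630
realised ‖Δx‖/‖x‖ = 0.0020
realised/bound (from unrounded values) ≈ 0.0036


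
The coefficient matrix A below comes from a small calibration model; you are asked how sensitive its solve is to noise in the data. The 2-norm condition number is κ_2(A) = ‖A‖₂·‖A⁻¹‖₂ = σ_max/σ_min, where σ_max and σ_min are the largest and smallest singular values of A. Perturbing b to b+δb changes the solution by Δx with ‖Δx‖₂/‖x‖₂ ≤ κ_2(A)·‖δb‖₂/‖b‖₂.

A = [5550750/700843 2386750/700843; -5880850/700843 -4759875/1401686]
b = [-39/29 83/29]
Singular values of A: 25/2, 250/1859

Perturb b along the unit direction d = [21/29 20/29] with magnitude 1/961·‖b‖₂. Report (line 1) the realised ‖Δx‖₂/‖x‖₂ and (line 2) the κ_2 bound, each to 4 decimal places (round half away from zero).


from the listed singular values, σ₁ = 25/2, σ_n = 250/1859
κ_2(A) = (25/2) / (250/1859) = 92.9500
bound on ‖Δx‖/‖x‖: κ·ε = 92.9500·1/961 = 0.0967
solve Ax = b  →  x = [-3.0815 6.7717]
‖b‖₂ = 3.1623 and ‖x‖₂ = 7.4399
δb = ε·‖b‖·d = [0.0024 0.0023]; solving A·Δx = δb gives ‖Δx‖ = 0.0245
dividing the unrounded norms, ‖Δx‖/‖x‖ = 0.0033
realised/bound (from unrounded values) ≈ 0.0340

0.0033
0.0967


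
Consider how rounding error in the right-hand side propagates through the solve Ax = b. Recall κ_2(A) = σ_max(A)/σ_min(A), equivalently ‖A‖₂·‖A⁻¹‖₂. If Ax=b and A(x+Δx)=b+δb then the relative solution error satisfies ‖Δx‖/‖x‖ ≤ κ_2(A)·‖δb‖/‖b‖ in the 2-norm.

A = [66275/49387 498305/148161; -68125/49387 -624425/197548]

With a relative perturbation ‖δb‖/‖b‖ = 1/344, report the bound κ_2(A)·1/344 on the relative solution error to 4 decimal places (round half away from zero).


AᵀA = [826250/223093 23755375/2677116; 23755375/2677116 684357925/32125392]; tr = 61795225/2471184, det = 390625/2471184
solving λ² − 61795225/2471184·λ + 390625/2471184 = 0 gives λ = 25, 15625/2471184
so κ_2 = √(25 / (15625/2471184)) = 62.8800
worst-case relative error ≤ 62.8800 × 1/344 = 0.1828

0.1828


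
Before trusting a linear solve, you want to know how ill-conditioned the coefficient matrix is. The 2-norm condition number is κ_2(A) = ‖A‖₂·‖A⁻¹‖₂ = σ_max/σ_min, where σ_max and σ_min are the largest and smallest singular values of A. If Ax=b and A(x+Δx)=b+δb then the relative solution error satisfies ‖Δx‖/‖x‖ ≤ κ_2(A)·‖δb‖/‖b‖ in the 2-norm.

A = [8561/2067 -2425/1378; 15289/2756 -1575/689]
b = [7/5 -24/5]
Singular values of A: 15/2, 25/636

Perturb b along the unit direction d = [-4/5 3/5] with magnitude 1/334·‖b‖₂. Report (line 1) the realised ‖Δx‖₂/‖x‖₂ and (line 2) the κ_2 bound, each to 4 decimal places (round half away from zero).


0.0037
0.5713

largest singular value 15/2, smallest 25/636
κ = σ_max/σ_min = (15/2)/(25/636) = 190.8000
worst-case relative error ≤ 190.8000 × 1/334 = 0.5713
solve Ax = b  →  x = [-39.5077 -93.7785]
2-norm of b is 5.0000; of x, 101.7608
with δb = [-0.0120 0.0090], A·Δx = δb → ‖Δx‖ = 0.3808
realised ‖Δx‖/‖x‖ = 0.0037
tightness: 0.0037 against a bound of 0.5713 (unrounded ratio ≈ 0.0066)


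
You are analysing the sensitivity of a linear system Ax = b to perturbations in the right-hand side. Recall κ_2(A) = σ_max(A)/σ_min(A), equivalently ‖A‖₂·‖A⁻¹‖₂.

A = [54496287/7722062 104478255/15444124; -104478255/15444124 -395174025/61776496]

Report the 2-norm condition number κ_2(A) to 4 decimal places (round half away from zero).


form AᵀA = [27104740731261/283615893136 103253874329655/1134463572544; 103253874329655/1134463572544 393357672200025/4537854290176] with trace 983393012961/5395783936 and determinant 8303765625/21583135744
solving λ² − 983393012961/5395783936·λ + 8303765625/21583135744 = 0 gives λ = 729/4, 11390625/5395783936
so κ_2 = √((729/4) / (11390625/5395783936)) = 293.8240

293.8240


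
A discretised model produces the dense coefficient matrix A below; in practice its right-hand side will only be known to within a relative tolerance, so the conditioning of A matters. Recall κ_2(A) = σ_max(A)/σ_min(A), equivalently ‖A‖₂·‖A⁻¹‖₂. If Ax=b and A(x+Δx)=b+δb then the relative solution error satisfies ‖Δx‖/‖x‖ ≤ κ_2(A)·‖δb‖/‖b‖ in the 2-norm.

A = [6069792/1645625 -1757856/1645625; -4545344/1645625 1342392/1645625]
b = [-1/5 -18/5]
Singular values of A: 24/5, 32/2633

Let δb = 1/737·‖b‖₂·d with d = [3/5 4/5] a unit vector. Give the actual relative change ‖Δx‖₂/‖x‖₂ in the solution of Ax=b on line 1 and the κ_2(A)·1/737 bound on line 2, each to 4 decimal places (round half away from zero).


0.0016
0.5359

largest singular value 24/5, smallest 32/2633
κ = σ_max/σ_min = (24/5)/(32/2633) = 394.9500
κ_2(A)·‖δb‖/‖b‖ = 0.5359
solve Ax = b  →  x = [-68.7163 -237.0867]
‖b‖ = 3.6056, ‖x‖ = 246.8441
δb = ε·‖b‖·d = [0.0029 0.0039]; solving A·Δx = δb gives ‖Δx‖ = 0.4025
relative error = 0.0016
so the bound overstates the realised error by a factor of ≈ 328.6187 (computed from the unrounded values)


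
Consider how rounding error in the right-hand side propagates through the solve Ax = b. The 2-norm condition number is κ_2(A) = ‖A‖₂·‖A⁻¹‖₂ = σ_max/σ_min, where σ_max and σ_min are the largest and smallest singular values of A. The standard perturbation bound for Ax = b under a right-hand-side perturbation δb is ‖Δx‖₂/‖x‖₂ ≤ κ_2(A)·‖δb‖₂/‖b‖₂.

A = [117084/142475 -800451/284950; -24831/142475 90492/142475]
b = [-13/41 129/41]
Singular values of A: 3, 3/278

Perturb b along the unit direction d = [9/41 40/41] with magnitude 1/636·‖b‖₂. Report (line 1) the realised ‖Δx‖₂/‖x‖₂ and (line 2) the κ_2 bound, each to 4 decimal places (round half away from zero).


from the listed singular values, σ₁ = 3, σ_n = 3/278
κ = σ_max/σ_min = 3/(3/278) = 278.0000
κ_2(A)·‖δb‖/‖b‖ = 0.4371
solve Ax = b  →  x = [266.7867 78.1600]
2-norm of b is 3.1623; of x, 278.0002
with δb = [0.0011 0.0049], A·Δx = δb → ‖Δx‖ = 0.4608
relative error = 0.0017
so the bound overstates the realised error by a factor of ≈ 263.7341 (computed from the unrounded values)

0.0017
0.4371


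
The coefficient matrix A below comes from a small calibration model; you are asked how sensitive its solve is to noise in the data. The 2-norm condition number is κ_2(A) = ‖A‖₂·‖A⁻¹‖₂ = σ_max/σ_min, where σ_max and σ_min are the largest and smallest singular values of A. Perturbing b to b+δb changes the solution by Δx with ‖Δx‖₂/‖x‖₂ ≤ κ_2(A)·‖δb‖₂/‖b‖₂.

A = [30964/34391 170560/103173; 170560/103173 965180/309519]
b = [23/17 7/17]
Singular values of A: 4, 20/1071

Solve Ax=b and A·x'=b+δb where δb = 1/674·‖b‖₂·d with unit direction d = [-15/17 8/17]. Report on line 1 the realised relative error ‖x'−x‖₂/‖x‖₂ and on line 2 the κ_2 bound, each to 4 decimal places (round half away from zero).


0.0021
0.3178

largest singular value 4, smallest 20/1071
κ = σ_max/σ_min = 4/(20/1071) = 214.2000
perturbation bound = 214.2000·1/674 = 0.3178
solve Ax = b  →  x = [47.3676 -24.9794]
2-norm of b is 1.4142; of x, 53.5506
δb = ε·‖b‖·d = [-0.0019 0.0010]; solving A·Δx = δb gives ‖Δx‖ = 0.1124
relative error = 0.0021
so the bound overstates the realised error by a factor of ≈ 151.4639 (computed from the unrounded values)


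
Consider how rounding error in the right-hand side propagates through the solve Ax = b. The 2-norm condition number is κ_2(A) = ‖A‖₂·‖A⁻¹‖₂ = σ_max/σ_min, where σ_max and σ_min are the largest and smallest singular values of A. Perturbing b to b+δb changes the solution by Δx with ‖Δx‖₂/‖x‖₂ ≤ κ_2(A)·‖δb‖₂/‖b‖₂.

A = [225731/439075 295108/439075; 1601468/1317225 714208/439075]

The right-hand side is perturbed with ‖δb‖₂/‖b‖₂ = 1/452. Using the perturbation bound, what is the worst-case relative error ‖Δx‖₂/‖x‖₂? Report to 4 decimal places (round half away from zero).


0.5604

AᵀA = [17889290617/10266755625 7950451652/3422251875; 7950451652/3422251875 3533620112/1140750625]; tr = 397534973/82134045, det = 3748096/10266755625
char-poly roots: 121/25 and 30976/410670225
σ_max=√(121/25)=(11/5), σ_min=√(30976/410670225)=(176/20265) → κ = 253.3125
bound on ‖Δx‖/‖x‖: κ·ε = 253.3125·1/452 = 0.5604


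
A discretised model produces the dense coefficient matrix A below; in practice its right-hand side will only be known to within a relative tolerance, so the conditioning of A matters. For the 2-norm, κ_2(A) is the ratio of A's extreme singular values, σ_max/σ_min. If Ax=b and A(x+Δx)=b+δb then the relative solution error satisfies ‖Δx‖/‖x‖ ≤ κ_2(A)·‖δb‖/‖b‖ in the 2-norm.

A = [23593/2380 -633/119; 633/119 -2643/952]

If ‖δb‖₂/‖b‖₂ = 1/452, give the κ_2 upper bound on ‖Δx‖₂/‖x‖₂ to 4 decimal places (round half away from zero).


form AᵀA = [2480641/19600 -132297/1960; -132297/1960 112905/3136] with trace 12745189/78400 and determinant 751689/1254400
eigenvalues of AᵀA: λ = (tr ± √(tr²−4·det))/2 = 2601/16, 289/78400
κ_2(A) = √(λ_max/λ_min) = √((2601/16) / (289/78400)) = 210.0000
worst-case relative error ≤ 210.0000 × 1/452 = 0.4646

0.4646


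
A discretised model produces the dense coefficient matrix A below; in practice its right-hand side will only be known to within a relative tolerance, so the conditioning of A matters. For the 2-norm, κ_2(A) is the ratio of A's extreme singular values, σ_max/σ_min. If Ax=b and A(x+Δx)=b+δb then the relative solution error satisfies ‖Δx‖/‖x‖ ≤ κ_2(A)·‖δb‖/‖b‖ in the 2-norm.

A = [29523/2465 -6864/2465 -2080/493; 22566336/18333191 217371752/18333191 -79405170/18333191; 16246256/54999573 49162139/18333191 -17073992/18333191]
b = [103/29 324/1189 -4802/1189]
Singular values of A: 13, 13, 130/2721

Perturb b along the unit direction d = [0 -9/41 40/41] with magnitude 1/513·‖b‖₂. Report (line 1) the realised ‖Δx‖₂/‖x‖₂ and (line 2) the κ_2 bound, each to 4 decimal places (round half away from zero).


0.0026
0.5304

from the listed singular values, σ₁ = 13, σ_n = 130/2721
κ = σ_max/σ_min = 13/(130/2721) = 272.1000
bound on ‖Δx‖/‖x‖: κ·ε = 272.1000·1/513 = 0.5304
solve Ax = b  →  x = [-31.2722 -23.7426 -73.9457]
2-norm of b is 5.3852; of x, 83.7235
Δx = A⁻¹·δb where δb = 1/513·5.3852·d; ‖Δx‖ = 0.2197
realised ‖Δx‖/‖x‖ = 0.0026
so the bound overstates the realised error by a factor of ≈ 202.1119 (computed from the unrounded values)


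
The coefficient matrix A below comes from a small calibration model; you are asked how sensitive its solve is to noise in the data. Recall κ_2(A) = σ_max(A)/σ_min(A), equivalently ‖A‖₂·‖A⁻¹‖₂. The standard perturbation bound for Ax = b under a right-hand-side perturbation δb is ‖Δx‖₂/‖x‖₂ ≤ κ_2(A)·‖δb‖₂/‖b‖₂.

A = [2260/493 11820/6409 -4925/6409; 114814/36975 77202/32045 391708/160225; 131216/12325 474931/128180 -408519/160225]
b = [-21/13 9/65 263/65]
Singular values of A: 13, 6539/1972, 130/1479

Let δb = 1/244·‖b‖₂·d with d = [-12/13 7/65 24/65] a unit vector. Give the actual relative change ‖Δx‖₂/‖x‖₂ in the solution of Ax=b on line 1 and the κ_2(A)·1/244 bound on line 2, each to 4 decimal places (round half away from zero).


largest singular value 13, smallest 130/1479
κ_2(A) = 13 / (130/1479) = 147.9000
κ_2(A)·‖δb‖/‖b‖ = 0.6061
solve Ax = b  →  x = [13.3402 -29.1159 11.8049]
‖b‖ = 4.3589, ‖x‖ = 34.1329
with δb = [-0.0165 0.0019 0.0066], A·Δx = δb → ‖Δx‖ = 0.2032
realised ‖Δx‖/‖x‖ = 0.0060
tightness: 0.0060 against a bound of 0.6061 (unrounded ratio ≈ 0.0098)

0.0060
0.6061


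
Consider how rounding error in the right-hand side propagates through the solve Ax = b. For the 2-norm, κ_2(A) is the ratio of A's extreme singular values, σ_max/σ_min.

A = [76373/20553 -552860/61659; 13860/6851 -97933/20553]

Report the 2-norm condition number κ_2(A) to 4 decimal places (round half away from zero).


AᵀA = [26165161/1461681 -188372800/4385043; -188372800/4385043 1356304609/13155129]; tr = 9418882/77841, det = 14641/77841
eigenvalues of AᵀA: λ = (tr ± √(tr²−4·det))/2 = 121, 121/77841
so κ_2 = √(121 / (121/77841)) = 279.0000

279.0000


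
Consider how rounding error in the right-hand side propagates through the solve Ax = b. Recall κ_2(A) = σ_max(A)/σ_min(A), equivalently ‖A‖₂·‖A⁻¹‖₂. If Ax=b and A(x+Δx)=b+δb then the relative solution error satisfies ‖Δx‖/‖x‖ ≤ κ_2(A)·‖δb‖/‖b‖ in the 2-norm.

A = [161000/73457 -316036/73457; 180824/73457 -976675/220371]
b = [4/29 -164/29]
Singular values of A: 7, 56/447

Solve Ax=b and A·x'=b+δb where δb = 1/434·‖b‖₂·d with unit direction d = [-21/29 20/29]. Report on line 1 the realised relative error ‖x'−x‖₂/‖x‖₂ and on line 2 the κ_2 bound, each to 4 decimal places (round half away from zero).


0.0033
0.1287

σ_max = 7, σ_min = 56/447
condition number: 7 ÷ (56/447) = 55.8750
worst-case relative error ≤ 55.8750 × 1/434 = 0.1287
solve Ax = b  →  x = [-28.4412 -14.5210]
‖b‖ = 5.6569, ‖x‖ = 31.9337
with δb = [-0.0094 0.0090], A·Δx = δb → ‖Δx‖ = 0.1040
dividing the unrounded norms, ‖Δx‖/‖x‖ = 0.0033
realised/bound (from unrounded values) ≈ 0.0253


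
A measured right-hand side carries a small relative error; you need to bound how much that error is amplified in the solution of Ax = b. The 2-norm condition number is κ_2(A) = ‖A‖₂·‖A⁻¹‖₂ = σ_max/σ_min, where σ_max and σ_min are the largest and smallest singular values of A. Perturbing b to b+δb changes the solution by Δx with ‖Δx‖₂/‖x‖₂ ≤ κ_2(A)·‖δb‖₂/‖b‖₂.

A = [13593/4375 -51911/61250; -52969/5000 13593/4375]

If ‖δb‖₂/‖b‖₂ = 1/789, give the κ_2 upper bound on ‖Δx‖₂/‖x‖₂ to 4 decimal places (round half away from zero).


AᵀA = [47777693/392000 -12192921/343000; -12192921/343000 12451073/1200500]; tr = 20322593/153664, det = 279841/614656
λ_max, λ_min = (20322593/153664 ± √412964784756225/23612624896)/2 = 529/4, 529/153664
κ = σ_max/σ_min = (23/2)/(23/392) = 196.0000
worst-case relative error ≤ 196.0000 × 1/789 = 0.2484

0.2484


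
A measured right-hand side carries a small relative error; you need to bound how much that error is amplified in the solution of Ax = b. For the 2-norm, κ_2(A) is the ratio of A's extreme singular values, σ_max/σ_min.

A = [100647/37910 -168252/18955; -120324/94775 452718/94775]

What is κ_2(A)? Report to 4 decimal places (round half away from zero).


M = AᵀA = [1076667561/124322500 -920929338/31080625; -920929338/31080625 3158034516/31080625]. tr(M)=21934089/198916, det(M)=99225/49729
eigenvalues of AᵀA: λ = (tr ± √(tr²−4·det))/2 = 441/4, 900/49729
κ = σ_max/σ_min = (21/2)/(30/223) = 78.0500

78.0500


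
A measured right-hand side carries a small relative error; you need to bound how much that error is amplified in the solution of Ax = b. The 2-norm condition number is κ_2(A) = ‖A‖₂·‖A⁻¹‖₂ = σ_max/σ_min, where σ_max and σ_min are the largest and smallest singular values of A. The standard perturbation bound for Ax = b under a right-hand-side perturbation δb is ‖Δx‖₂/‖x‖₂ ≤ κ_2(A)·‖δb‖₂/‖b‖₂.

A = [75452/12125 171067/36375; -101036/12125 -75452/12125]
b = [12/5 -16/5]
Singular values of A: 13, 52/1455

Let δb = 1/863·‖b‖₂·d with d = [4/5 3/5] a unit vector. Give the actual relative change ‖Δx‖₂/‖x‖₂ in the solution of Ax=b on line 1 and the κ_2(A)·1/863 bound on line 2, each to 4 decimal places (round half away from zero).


0.4215
0.4215

largest singular value 13, smallest 52/1455
κ_2(A) = 13 / (52/1455) = 363.7500
κ_2(A)·‖δb‖/‖b‖ = 0.4215
solve Ax = b  →  x = [0.2462 0.1846]
‖b‖ = 4.0000, ‖x‖ = 0.3077
with δb = [0.0037 0.0028], A·Δx = δb → ‖Δx‖ = 0.1297
realised ‖Δx‖/‖x‖ = 0.4215
tightness: 0.4215 against a bound of 0.4215; the bound is attained (ratio 1)


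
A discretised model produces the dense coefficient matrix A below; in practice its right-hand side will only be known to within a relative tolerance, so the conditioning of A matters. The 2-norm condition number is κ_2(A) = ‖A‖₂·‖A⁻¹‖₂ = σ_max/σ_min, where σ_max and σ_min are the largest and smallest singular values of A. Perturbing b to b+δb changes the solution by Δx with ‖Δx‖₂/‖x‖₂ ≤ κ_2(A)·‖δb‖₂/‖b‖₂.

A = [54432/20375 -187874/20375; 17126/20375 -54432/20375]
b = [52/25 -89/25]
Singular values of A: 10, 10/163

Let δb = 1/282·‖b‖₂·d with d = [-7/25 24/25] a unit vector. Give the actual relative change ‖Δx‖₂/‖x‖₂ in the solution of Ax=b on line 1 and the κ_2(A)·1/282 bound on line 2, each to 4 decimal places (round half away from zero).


from the listed singular values, σ₁ = 10, σ_n = 10/163
condition number: 10 ÷ (10/163) = 163.0000
perturbation bound = 163.0000·1/282 = 0.5780
solve Ax = b  →  x = [-62.5640 -18.3520]
‖b‖ = 4.1231, ‖x‖ = 65.2001
Δx = A⁻¹·δb where δb = 1/282·4.1231·d; ‖Δx‖ = 0.2383
realised ‖Δx‖/‖x‖ = 0.0037
tightness: 0.0037 against a bound of 0.5780 (unrounded ratio ≈ 0.0063)

0.0037
0.5780


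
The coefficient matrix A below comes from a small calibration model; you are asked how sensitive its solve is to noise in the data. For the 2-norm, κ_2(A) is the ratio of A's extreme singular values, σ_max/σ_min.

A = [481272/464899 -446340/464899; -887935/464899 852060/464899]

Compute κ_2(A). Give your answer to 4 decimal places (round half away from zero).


141.4500

M = AᵀA = [3529589281/747858409 -3361193220/747858409; -3361193220/747858409 3201472800/747858409]. tr(M)=8003641/889249, det(M)=3600/889249
solving λ² − 8003641/889249·λ + 3600/889249 = 0 gives λ = 9, 400/889249
κ_2(A) = √(λ_max/λ_min) = √(9 / (400/889249)) = 141.4500


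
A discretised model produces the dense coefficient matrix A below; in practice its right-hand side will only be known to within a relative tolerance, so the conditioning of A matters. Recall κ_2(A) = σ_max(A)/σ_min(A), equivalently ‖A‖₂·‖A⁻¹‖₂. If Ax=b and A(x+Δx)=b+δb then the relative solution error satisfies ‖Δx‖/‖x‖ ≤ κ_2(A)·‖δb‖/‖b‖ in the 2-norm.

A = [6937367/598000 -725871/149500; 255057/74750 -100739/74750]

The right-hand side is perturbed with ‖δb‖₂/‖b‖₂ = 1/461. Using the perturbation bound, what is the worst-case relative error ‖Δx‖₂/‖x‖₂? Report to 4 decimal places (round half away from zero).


M = AᵀA = [83664834529/572166400 -348591393/5721664; -348591393/5721664 907971349/35760400]. tr(M)=581019977/3385600, det(M)=294499921/338560000
λ_max, λ_min = (581019977/3385600 ± √13501773252631161/458491494400)/2 = 17161/100, 17161/3385600
κ_2(A) = √(λ_max/λ_min) = √((17161/100) / (17161/3385600)) = 184.0000
worst-case relative error ≤ 184.0000 × 1/461 = 0.3991

0.3991


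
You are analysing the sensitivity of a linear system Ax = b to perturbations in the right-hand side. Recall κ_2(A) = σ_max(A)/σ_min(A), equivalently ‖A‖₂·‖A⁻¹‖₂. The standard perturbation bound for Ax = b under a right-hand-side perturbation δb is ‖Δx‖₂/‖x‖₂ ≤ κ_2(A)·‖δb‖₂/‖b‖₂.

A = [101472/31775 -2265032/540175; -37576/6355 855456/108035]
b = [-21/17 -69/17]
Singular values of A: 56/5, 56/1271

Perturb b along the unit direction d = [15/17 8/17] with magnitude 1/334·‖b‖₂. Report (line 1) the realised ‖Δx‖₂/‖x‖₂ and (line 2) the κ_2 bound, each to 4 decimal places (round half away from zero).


0.0042
0.7611

from the listed singular values, σ₁ = 56/5, σ_n = 56/1271
κ_2(A) = (56/5) / (56/1271) = 254.2000
κ_2(A)·‖δb‖/‖b‖ = 0.7611
solve Ax = b  →  x = [-54.3107 -41.0679]
2-norm of b is 4.2426; of x, 68.0898
δb = ε·‖b‖·d = [0.0112 0.0060]; solving A·Δx = δb gives ‖Δx‖ = 0.2883
realised ‖Δx‖/‖x‖ = 0.0042
so the bound overstates the realised error by a factor of ≈ 179.7479 (computed from the unrounded values)


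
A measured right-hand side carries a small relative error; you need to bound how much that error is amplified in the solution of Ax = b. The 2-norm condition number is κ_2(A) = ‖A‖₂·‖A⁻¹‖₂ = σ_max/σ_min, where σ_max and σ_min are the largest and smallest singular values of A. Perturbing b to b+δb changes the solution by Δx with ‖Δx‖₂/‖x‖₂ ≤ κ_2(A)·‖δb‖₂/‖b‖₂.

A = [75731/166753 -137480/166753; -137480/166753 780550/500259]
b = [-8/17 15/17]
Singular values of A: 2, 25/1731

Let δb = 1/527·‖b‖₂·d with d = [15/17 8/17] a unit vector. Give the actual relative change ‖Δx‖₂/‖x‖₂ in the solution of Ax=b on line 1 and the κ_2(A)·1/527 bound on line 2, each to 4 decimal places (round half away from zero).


from the listed singular values, σ₁ = 2, σ_n = 25/1731
κ_2(A) = 2 / (25/1731) = 138.4800
perturbation bound = 138.4800·1/527 = 0.2628
solve Ax = b  →  x = [-0.2353 0.4412]
2-norm of b is 1.0000; of x, 0.5000
Δx = A⁻¹·δb where δb = 1/527·1.0000·d; ‖Δx‖ = 0.1314
relative error = 0.2628
so the bound is sharp here: realised error equals the bound

0.2628
0.2628
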